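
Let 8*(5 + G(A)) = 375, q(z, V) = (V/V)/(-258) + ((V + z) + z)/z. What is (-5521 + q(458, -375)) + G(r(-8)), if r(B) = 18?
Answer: -1294592413/236328 ≈ -5477.9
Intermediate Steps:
q(z, V) = -1/258 + (V + 2*z)/z (q(z, V) = 1*(-1/258) + (V + 2*z)/z = -1/258 + (V + 2*z)/z)
G(A) = 335/8 (G(A) = -5 + (1/8)*375 = -5 + 375/8 = 335/8)
(-5521 + q(458, -375)) + G(r(-8)) = (-5521 + (515/258 - 375/458)) + 335/8 = (-5521 + 34780/29541) + 335/8 = -163061081/29541 + 335/8 = -1294592413/236328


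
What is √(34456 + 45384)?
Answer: 4*√4990 ≈ 282.56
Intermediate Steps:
√(34456 + 45384) = √79840 = 4*√4990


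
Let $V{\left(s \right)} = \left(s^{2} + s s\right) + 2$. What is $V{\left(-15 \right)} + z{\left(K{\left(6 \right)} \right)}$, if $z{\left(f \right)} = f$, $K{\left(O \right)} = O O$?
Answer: $488$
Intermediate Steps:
$K{\left(O \right)} = O^{2}$
$V{\left(s \right)} = 2 + 2 s^{2}$ ($V{\left(s \right)} = \left(s^{2} + s^{2}\right) + 2 = 2 s^{2} + 2 = 2 + 2 s^{2}$)
$V{\left(-15 \right)} + z{\left(K{\left(6 \right)} \right)} = \left(2 + 2 \left(-15\right)^{2}\right) + 6^{2} = \left(2 + 2 \cdot 225\right) + 36 = \left(2 + 450\right) + 36 = 452 + 36 = 488$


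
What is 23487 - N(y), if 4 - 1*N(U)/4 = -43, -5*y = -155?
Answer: 23299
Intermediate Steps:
y = 31 (y = -1/5*(-155) = 31)
N(U) = 188 (N(U) = 16 - 4*(-43) = 16 + 172 = 188)
23487 - N(y) = 23487 - 1*188 = 23487 - 188 = 23299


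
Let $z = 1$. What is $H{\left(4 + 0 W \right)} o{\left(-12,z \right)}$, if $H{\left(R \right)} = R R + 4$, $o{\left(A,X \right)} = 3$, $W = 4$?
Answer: $60$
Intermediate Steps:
$H{\left(R \right)} = 4 + R^{2}$ ($H{\left(R \right)} = R^{2} + 4 = 4 + R^{2}$)
$H{\left(4 + 0 W \right)} o{\left(-12,z \right)} = \left(4 + \left(4 + 0 \cdot 4\right)^{2}\right) 3 = \left(4 + \left(4 + 0\right)^{2}\right) 3 = \left(4 + 4^{2}\right) 3 = \left(4 + 16\right) 3 = 20 \cdot 3 = 60$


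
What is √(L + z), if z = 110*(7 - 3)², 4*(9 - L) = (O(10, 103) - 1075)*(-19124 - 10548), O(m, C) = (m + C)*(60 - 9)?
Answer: √34777353 ≈ 5897.2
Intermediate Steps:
O(m, C) = 51*C + 51*m (O(m, C) = (C + m)*51 = 51*C + 51*m)
L = 34775593 (L = 9 - ((51*103 + 51*10) - 1075)*(-19124 - 10548)/4 = 9 - ((5253 + 510) - 1075)*(-29672)/4 = 9 - (5763 - 1075)*(-29672)/4 = 9 - 1172*(-29672) = 9 - ¼*(-139102336) = 9 + 34775584 = 34775593)
z = 1760 (z = 110*4² = 110*16 = 1760)
√(L + z) = √(34775593 + 1760) = √34777353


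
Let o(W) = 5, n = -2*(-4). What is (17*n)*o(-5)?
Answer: 680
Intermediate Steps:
n = 8
(17*n)*o(-5) = (17*8)*5 = 136*5 = 680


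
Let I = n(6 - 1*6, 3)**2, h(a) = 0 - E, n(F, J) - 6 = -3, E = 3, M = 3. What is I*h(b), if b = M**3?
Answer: -27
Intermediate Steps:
n(F, J) = 3 (n(F, J) = 6 - 3 = 3)
b = 27 (b = 3**3 = 27)
h(a) = -3 (h(a) = 0 - 1*3 = 0 - 3 = -3)
I = 9 (I = 3**2 = 9)
I*h(b) = 9*(-3) = -27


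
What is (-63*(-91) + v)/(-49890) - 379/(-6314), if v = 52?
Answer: -880909/15750273 ≈ -0.055930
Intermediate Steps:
(-63*(-91) + v)/(-49890) - 379/(-6314) = (-63*(-91) + 52)/(-49890) - 379/(-6314) = (5733 + 52)*(-1/49890) - 379*(-1/6314) = 5785*(-1/49890) + 379/6314 = -1157/9978 + 379/6314 = -880909/15750273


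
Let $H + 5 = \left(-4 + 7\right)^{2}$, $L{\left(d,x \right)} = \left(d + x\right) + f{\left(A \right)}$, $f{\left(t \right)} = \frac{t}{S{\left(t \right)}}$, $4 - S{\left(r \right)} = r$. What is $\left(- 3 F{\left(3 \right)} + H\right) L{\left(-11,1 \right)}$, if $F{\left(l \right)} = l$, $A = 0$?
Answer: $50$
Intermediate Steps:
$S{\left(r \right)} = 4 - r$
$f{\left(t \right)} = \frac{t}{4 - t}$
$L{\left(d,x \right)} = d + x$ ($L{\left(d,x \right)} = \left(d + x\right) - \frac{0}{-4 + 0} = \left(d + x\right) - \frac{0}{-4} = \left(d + x\right) - 0 \left(- \frac{1}{4}\right) = \left(d + x\right) + 0 = d + x$)
$H = 4$ ($H = -5 + \left(-4 + 7\right)^{2} = -5 + 3^{2} = -5 + 9 = 4$)
$\left(- 3 F{\left(3 \right)} + H\right) L{\left(-11,1 \right)} = \left(\left(-3\right) 3 + 4\right) \left(-11 + 1\right) = \left(-9 + 4\right) \left(-10\right) = \left(-5\right) \left(-10\right) = 50$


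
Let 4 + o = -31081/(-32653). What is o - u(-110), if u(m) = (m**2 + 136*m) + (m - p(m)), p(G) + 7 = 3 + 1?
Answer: 96781920/32653 ≈ 2964.0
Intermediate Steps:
p(G) = -3 (p(G) = -7 + (3 + 1) = -7 + 4 = -3)
o = -99531/32653 (o = -4 - 31081/(-32653) = -4 - 31081*(-1/32653) = -4 + 31081/32653 = -99531/32653 ≈ -3.0481)
u(m) = 3 + m**2 + 137*m (u(m) = (m**2 + 136*m) + (m - 1*(-3)) = (m**2 + 136*m) + (m + 3) = (m**2 + 136*m) + (3 + m) = 3 + m**2 + 137*m)
o - u(-110) = -99531/32653 - (3 + (-110)**2 + 137*(-110)) = -99531/32653 - (3 + 12100 - 15070) = -99531/32653 - 1*(-2967) = -99531/32653 + 2967 = 96781920/32653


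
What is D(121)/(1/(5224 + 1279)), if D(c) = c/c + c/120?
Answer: 1567223/120 ≈ 13060.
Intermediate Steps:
D(c) = 1 + c/120 (D(c) = 1 + c*(1/120) = 1 + c/120)
D(121)/(1/(5224 + 1279)) = (1 + (1/120)*121)/(1/(5224 + 1279)) = (1 + 121/120)/(1/6503) = 241/(120*(1/6503)) = (241/120)*6503 = 1567223/120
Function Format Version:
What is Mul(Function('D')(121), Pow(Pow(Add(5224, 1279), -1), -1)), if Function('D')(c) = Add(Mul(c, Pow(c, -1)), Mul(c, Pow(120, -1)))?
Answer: Rational(1567223, 120) ≈ 13060.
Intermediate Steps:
Function('D')(c) = Add(1, Mul(Rational(1, 120), c)) (Function('D')(c) = Add(1, Mul(c, Rational(1, 120))) = Add(1, Mul(Rational(1, 120), c)))
Mul(Function('D')(121), Pow(Pow(Add(5224, 1279), -1), -1)) = Mul(Add(1, Mul(Rational(1, 120), 121)), Pow(Pow(Add(5224, 1279), -1), -1)) = Mul(Add(1, Rational(121, 120)), Pow(Pow(6503, -1), -1)) = Mul(Rational(241, 120), Pow(Rational(1, 6503), -1)) = Mul(Rational(241, 120), 6503) = Rational(1567223, 120)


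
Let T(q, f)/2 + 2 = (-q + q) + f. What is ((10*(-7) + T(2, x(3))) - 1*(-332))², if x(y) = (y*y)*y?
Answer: 97344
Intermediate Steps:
x(y) = y³ (x(y) = y²*y = y³)
T(q, f) = -4 + 2*f (T(q, f) = -4 + 2*((-q + q) + f) = -4 + 2*(0 + f) = -4 + 2*f)
((10*(-7) + T(2, x(3))) - 1*(-332))² = ((10*(-7) + (-4 + 2*3³)) - 1*(-332))² = ((-70 + (-4 + 2*27)) + 332)² = ((-70 + (-4 + 54)) + 332)² = ((-70 + 50) + 332)² = (-20 + 332)² = 312² = 97344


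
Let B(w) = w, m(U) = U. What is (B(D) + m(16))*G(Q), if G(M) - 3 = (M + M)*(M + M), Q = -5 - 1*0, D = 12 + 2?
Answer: 3090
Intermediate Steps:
D = 14
Q = -5 (Q = -5 + 0 = -5)
G(M) = 3 + 4*M**2 (G(M) = 3 + (M + M)*(M + M) = 3 + (2*M)*(2*M) = 3 + 4*M**2)
(B(D) + m(16))*G(Q) = (14 + 16)*(3 + 4*(-5)**2) = 30*(3 + 4*25) = 30*(3 + 100) = 30*103 = 3090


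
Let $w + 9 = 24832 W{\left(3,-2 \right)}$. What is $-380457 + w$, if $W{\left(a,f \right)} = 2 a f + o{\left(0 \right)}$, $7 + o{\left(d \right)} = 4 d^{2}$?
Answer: $-852274$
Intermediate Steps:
$o{\left(d \right)} = -7 + 4 d^{2}$
$W{\left(a,f \right)} = -7 + 2 a f$ ($W{\left(a,f \right)} = 2 a f - \left(7 - 4 \cdot 0^{2}\right) = 2 a f + \left(-7 + 4 \cdot 0\right) = 2 a f + \left(-7 + 0\right) = 2 a f - 7 = -7 + 2 a f$)
$w = -471817$ ($w = -9 + 24832 \left(-7 + 2 \cdot 3 \left(-2\right)\right) = -9 + 24832 \left(-7 - 12\right) = -9 + 24832 \left(-19\right) = -9 - 471808 = -471817$)
$-380457 + w = -380457 - 471817 = -852274$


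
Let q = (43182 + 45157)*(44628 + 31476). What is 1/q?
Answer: 1/6722951256 ≈ 1.4874e-10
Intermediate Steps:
q = 6722951256 (q = 88339*76104 = 6722951256)
1/q = 1/6722951256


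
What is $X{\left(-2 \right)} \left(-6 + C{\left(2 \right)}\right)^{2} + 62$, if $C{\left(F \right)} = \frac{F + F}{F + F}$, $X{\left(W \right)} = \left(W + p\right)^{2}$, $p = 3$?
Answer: $87$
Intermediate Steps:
$X{\left(W \right)} = \left(3 + W\right)^{2}$ ($X{\left(W \right)} = \left(W + 3\right)^{2} = \left(3 + W\right)^{2}$)
$C{\left(F \right)} = 1$ ($C{\left(F \right)} = \frac{2 F}{2 F} = 2 F \frac{1}{2 F} = 1$)
$X{\left(-2 \right)} \left(-6 + C{\left(2 \right)}\right)^{2} + 62 = \left(3 - 2\right)^{2} \left(-6 + 1\right)^{2} + 62 = 1^{2} \left(-5\right)^{2} + 62 = 1 \cdot 25 + 62 = 25 + 62 = 87$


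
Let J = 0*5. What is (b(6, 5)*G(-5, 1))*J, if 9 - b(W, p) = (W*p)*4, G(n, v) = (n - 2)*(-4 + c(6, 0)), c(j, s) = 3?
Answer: 0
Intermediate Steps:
G(n, v) = 2 - n (G(n, v) = (n - 2)*(-4 + 3) = (-2 + n)*(-1) = 2 - n)
J = 0
b(W, p) = 9 - 4*W*p (b(W, p) = 9 - W*p*4 = 9 - 4*W*p)
(b(6, 5)*G(-5, 1))*J = ((9 - 4*6*5)*(2 - 1*(-5)))*0 = ((9 - 120)*(2 + 5))*0 = -111*7*0 = -777*0 = 0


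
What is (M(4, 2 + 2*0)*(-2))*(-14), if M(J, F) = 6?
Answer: 168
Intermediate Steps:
(M(4, 2 + 2*0)*(-2))*(-14) = (6*(-2))*(-14) = -12*(-14) = 168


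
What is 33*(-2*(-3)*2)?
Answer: 396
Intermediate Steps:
33*(-2*(-3)*2) = 33*(6*2) = 33*12 = 396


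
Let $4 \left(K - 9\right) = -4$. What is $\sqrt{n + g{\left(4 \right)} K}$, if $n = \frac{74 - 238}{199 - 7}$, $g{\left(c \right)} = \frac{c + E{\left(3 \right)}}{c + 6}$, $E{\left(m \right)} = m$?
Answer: $\frac{\sqrt{17085}}{60} \approx 2.1785$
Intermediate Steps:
$K = 8$ ($K = 9 + \frac{1}{4} \left(-4\right) = 9 - 1 = 8$)
$g{\left(c \right)} = \frac{3 + c}{6 + c}$ ($g{\left(c \right)} = \frac{c + 3}{c + 6} = \frac{3 + c}{6 + c}$)
$n = - \frac{41}{48}$ ($n = - \frac{164}{192} = \left(-164\right) \frac{1}{192} = - \frac{41}{48} \approx -0.85417$)
$\sqrt{n + g{\left(4 \right)} K} = \sqrt{- \frac{41}{48} + \frac{3 + 4}{6 + 4} \cdot 8} = \sqrt{- \frac{41}{48} + \frac{1}{10} \cdot 7 \cdot 8} = \sqrt{- \frac{41}{48} + \frac{7}{10} \cdot 8} = \sqrt{- \frac{41}{48} + \frac{28}{5}} = \sqrt{\frac{1139}{240}} = \frac{\sqrt{17085}}{60}$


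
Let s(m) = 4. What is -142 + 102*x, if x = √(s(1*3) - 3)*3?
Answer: 164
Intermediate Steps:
x = 3 (x = √(4 - 3)*3 = √1*3 = 1*3 = 3)
-142 + 102*x = -142 + 102*3 = -142 + 306 = 164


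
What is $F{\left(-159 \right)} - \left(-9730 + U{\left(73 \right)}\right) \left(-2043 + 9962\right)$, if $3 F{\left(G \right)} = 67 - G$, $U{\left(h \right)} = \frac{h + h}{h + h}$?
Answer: $\frac{231132079}{3} \approx 7.7044 \cdot 10^{7}$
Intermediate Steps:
$U{\left(h \right)} = 1$ ($U{\left(h \right)} = \frac{2 h}{2 h} = 2 h \frac{1}{2 h} = 1$)
$F{\left(G \right)} = \frac{67}{3} - \frac{G}{3}$ ($F{\left(G \right)} = \frac{67 - G}{3} = \frac{67}{3} - \frac{G}{3}$)
$F{\left(-159 \right)} - \left(-9730 + U{\left(73 \right)}\right) \left(-2043 + 9962\right) = \left(\frac{67}{3} - -53\right) - \left(-9730 + 1\right) \left(-2043 + 9962\right) = \left(\frac{67}{3} + 53\right) - \left(-9729\right) 7919 = \frac{226}{3} - -77043951 = \frac{226}{3} + 77043951 = \frac{231132079}{3}$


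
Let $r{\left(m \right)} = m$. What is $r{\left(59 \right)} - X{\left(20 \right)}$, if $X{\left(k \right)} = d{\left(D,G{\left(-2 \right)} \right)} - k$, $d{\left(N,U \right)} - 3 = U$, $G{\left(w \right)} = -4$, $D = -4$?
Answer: $80$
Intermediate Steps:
$d{\left(N,U \right)} = 3 + U$
$X{\left(k \right)} = -1 - k$ ($X{\left(k \right)} = \left(3 - 4\right) - k = -1 - k$)
$r{\left(59 \right)} - X{\left(20 \right)} = 59 - \left(-1 - 20\right) = 59 - -21 = 59 + 21 = 80$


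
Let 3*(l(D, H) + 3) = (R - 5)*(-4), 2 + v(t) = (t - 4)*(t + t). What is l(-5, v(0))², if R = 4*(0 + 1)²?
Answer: 25/9 ≈ 2.7778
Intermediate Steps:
v(t) = -2 + 2*t*(-4 + t) (v(t) = -2 + (t - 4)*(t + t) = -2 + (-4 + t)*(2*t) = -2 + 2*t*(-4 + t))
R = 4 (R = 4*1² = 4*1 = 4)
l(D, H) = -5/3 (l(D, H) = -3 + ((4 - 5)*(-4))/3 = -3 + (-1*(-4))/3 = -3 + (⅓)*4 = -3 + 4/3 = -5/3)
l(-5, v(0))² = (-5/3)² = 25/9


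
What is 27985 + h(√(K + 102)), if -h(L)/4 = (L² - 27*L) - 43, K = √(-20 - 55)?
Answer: 27749 + 108*√(102 + 5*I*√3) - 20*I*√3 ≈ 28841.0 + 11.622*I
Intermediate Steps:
K = 5*I*√3 (K = √(-75) = 5*I*√3 ≈ 8.6602*I)
h(L) = 172 - 4*L² + 108*L (h(L) = -4*((L² - 27*L) - 43) = -4*(-43 + L² - 27*L) = 172 - 4*L² + 108*L)
27985 + h(√(K + 102)) = 27985 + (172 - (408 + 20*I*√3) + 108*√(5*I*√3 + 102)) = 27985 + (172 - (408 + 20*I*√3) + 108*√(102 + 5*I*√3)) = 27985 + (172 - 4*(102 + 5*I*√3) + 108*√(102 + 5*I*√3)) = 27985 + (172 + (-408 - 20*I*√3) + 108*√(102 + 5*I*√3)) = 27985 + (-236 + 108*√(102 + 5*I*√3) - 20*I*√3) = 27749 + 108*√(102 + 5*I*√3) - 20*I*√3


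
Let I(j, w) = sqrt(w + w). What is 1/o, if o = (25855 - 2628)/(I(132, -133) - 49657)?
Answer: -49657/23227 + I*sqrt(266)/23227 ≈ -2.1379 + 0.00070218*I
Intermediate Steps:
I(j, w) = sqrt(2)*sqrt(w) (I(j, w) = sqrt(2*w) = sqrt(2)*sqrt(w))
o = 23227/(-49657 + I*sqrt(266)) (o = (25855 - 2628)/(sqrt(2)*sqrt(-133) - 49657) = 23227/(sqrt(2)*(I*sqrt(133)) - 49657) = 23227/(I*sqrt(266) - 49657) = 23227/(-49657 + I*sqrt(266)) ≈ -0.46775 - 0.00015363*I)
1/o = 1/(-1153383139/2465817915 - 23227*I*sqrt(266)/2465817915)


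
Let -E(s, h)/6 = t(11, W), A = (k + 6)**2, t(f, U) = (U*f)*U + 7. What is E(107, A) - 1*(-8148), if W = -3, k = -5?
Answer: 7512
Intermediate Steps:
t(f, U) = 7 + f*U**2 (t(f, U) = f*U**2 + 7 = 7 + f*U**2)
A = 1 (A = (-5 + 6)**2 = 1**2 = 1)
E(s, h) = -636 (E(s, h) = -6*(7 + 11*(-3)**2) = -6*(7 + 11*9) = -6*(7 + 99) = -6*106 = -636)
E(107, A) - 1*(-8148) = -636 - 1*(-8148) = -636 + 8148 = 7512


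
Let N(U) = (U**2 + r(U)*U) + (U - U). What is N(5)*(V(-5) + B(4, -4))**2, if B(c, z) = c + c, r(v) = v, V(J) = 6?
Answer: 9800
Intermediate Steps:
B(c, z) = 2*c
N(U) = 2*U**2 (N(U) = (U**2 + U*U) + (U - U) = (U**2 + U**2) + 0 = 2*U**2 + 0 = 2*U**2)
N(5)*(V(-5) + B(4, -4))**2 = (2*5**2)*(6 + 2*4)**2 = (2*25)*(6 + 8)**2 = 50*14**2 = 50*196 = 9800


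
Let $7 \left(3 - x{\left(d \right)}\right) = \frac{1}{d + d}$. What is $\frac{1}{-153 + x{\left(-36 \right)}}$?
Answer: $- \frac{504}{75599} \approx -0.0066668$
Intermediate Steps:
$x{\left(d \right)} = 3 - \frac{1}{14 d}$ ($x{\left(d \right)} = 3 - \frac{1}{7 \left(d + d\right)} = 3 - \frac{1}{7 \cdot 2 d} = 3 - \frac{\frac{1}{2} \frac{1}{d}}{7} = 3 - \frac{1}{14 d}$)
$\frac{1}{-153 + x{\left(-36 \right)}} = \frac{1}{-153 + \left(3 - \frac{1}{14 \left(-36\right)}\right)} = \frac{1}{-153 + \left(3 - - \frac{1}{504}\right)} = \frac{1}{-153 + \left(3 + \frac{1}{504}\right)} = \frac{1}{-153 + \frac{1513}{504}} = \frac{1}{- \frac{75599}{504}} = - \frac{504}{75599}$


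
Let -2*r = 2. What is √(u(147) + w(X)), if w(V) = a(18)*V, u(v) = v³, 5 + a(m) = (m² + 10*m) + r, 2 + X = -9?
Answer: √3171045 ≈ 1780.7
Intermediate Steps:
r = -1 (r = -½*2 = -1)
X = -11 (X = -2 - 9 = -11)
a(m) = -6 + m² + 10*m (a(m) = -5 + ((m² + 10*m) - 1) = -5 + (-1 + m² + 10*m) = -6 + m² + 10*m)
w(V) = 498*V (w(V) = (-6 + 18² + 10*18)*V = (-6 + 324 + 180)*V = 498*V)
√(u(147) + w(X)) = √(147³ + 498*(-11)) = √(3176523 - 5478) = √3171045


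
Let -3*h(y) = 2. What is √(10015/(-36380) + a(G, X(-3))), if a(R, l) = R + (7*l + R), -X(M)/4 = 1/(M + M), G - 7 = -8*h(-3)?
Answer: √3461260503/10914 ≈ 5.3905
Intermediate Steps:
h(y) = -⅔ (h(y) = -⅓*2 = -⅔)
G = 37/3 (G = 7 - 8*(-⅔) = 7 + 16/3 = 37/3 ≈ 12.333)
X(M) = -2/M (X(M) = -4/(M + M) = -4*1/(2*M) = -2/M)
a(R, l) = 2*R + 7*l (a(R, l) = R + (R + 7*l) = 2*R + 7*l)
√(10015/(-36380) + a(G, X(-3))) = √(10015/(-36380) + (2*(37/3) + 7*(-2/(-3)))) = √(10015*(-1/36380) + (74/3 + 7*(-2*(-⅓)))) = √(-2003/7276 + (74/3 + 7*(⅔))) = √(-2003/7276 + (74/3 + 14/3)) = √(-2003/7276 + 88/3) = √(634279/21828) = √3461260503/10914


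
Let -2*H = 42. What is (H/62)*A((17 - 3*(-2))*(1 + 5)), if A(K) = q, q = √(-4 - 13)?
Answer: -21*I*√17/62 ≈ -1.3965*I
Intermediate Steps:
q = I*√17 (q = √(-17) = I*√17 ≈ 4.1231*I)
H = -21 (H = -½*42 = -21)
A(K) = I*√17
(H/62)*A((17 - 3*(-2))*(1 + 5)) = (-21/62)*(I*√17) = (-21*1/62)*(I*√17) = -21*I*√17/62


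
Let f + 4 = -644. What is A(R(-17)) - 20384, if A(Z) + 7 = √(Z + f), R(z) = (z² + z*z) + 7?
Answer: -20391 + 3*I*√7 ≈ -20391.0 + 7.9373*I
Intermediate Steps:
f = -648 (f = -4 - 644 = -648)
R(z) = 7 + 2*z² (R(z) = (z² + z²) + 7 = 2*z² + 7 = 7 + 2*z²)
A(Z) = -7 + √(-648 + Z) (A(Z) = -7 + √(Z - 648) = -7 + √(-648 + Z))
A(R(-17)) - 20384 = (-7 + √(-648 + (7 + 2*(-17)²))) - 20384 = (-7 + √(-648 + (7 + 2*289))) - 20384 = (-7 + √(-648 + (7 + 578))) - 20384 = (-7 + √(-648 + 585)) - 20384 = (-7 + √(-63)) - 20384 = (-7 + 3*I*√7) - 20384 = -20391 + 3*I*√7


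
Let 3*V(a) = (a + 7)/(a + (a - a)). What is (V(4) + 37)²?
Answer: 207025/144 ≈ 1437.7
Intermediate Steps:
V(a) = (7 + a)/(3*a) (V(a) = ((a + 7)/(a + (a - a)))/3 = ((7 + a)/(a + 0))/3 = ((7 + a)/a)/3 = (7 + a)/(3*a))
(V(4) + 37)² = ((⅓)*(7 + 4)/4 + 37)² = ((⅓)*(¼)*11 + 37)² = (11/12 + 37)² = (455/12)² = 207025/144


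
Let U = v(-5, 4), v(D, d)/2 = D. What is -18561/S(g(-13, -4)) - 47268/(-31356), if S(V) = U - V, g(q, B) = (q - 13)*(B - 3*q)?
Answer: -384229/20100 ≈ -19.116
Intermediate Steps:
v(D, d) = 2*D
U = -10 (U = 2*(-5) = -10)
g(q, B) = (-13 + q)*(B - 3*q)
S(V) = -10 - V
-18561/S(g(-13, -4)) - 47268/(-31356) = -18561/(-10 - (-13*(-4) - 3*(-13)² + 39*(-13) - 4*(-13))) - 47268/(-31356) = -18561/(-10 - (52 - 3*169 - 507 + 52)) - 47268*(-1/31356) = -18561/(-10 - (52 - 507 - 507 + 52)) + 101/67 = -18561/(-10 - 1*(-910)) + 101/67 = -18561/(-10 + 910) + 101/67 = -18561/900 + 101/67 = -18561*1/900 + 101/67 = -6187/300 + 101/67 = -384229/20100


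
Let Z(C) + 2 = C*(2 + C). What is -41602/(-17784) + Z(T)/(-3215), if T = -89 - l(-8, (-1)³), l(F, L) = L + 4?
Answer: -6732761/28587780 ≈ -0.23551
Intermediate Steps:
l(F, L) = 4 + L
T = -92 (T = -89 - (4 + (-1)³) = -89 - (4 - 1) = -89 - 1*3 = -89 - 3 = -92)
Z(C) = -2 + C*(2 + C)
-41602/(-17784) + Z(T)/(-3215) = -41602/(-17784) + (-2 + (-92)² + 2*(-92))/(-3215) = -41602*(-1/17784) + (-2 + 8464 - 184)*(-1/3215) = 20801/8892 + 8278*(-1/3215) = 20801/8892 - 8278/3215 = -6732761/28587780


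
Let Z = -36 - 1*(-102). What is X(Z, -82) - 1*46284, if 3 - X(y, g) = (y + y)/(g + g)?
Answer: -1897488/41 ≈ -46280.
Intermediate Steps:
Z = 66 (Z = -36 + 102 = 66)
X(y, g) = 3 - y/g (X(y, g) = 3 - (y + y)/(g + g) = 3 - 2*y/(2*g) = 3 - 2*y*1/(2*g) = 3 - y/g)
X(Z, -82) - 1*46284 = (3 - 1*66/(-82)) - 1*46284 = (3 - 1*66*(-1/82)) - 46284 = (3 + 33/41) - 46284 = 156/41 - 46284 = -1897488/41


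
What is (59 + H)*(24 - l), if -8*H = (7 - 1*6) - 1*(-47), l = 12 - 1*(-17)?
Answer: -265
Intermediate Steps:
l = 29 (l = 12 + 17 = 29)
H = -6 (H = -((7 - 1*6) - 1*(-47))/8 = -((7 - 6) + 47)/8 = -(1 + 47)/8 = -⅛*48 = -6)
(59 + H)*(24 - l) = (59 - 6)*(24 - 1*29) = 53*(24 - 29) = 53*(-5) = -265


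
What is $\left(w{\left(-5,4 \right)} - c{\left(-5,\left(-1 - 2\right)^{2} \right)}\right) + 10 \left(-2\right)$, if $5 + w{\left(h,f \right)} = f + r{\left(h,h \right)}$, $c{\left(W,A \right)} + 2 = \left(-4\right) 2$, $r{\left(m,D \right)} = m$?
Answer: $-16$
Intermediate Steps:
$c{\left(W,A \right)} = -10$ ($c{\left(W,A \right)} = -2 - 8 = -10$)
$w{\left(h,f \right)} = -5 + f + h$ ($w{\left(h,f \right)} = -5 + \left(f + h\right) = -5 + f + h$)
$\left(w{\left(-5,4 \right)} - c{\left(-5,\left(-1 - 2\right)^{2} \right)}\right) + 10 \left(-2\right) = \left(\left(-5 + 4 - 5\right) - -10\right) + 10 \left(-2\right) = \left(-6 + 10\right) - 20 = 4 - 20 = -16$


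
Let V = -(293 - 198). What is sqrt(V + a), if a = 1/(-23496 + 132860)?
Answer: I*sqrt(284061479439)/54682 ≈ 9.7468*I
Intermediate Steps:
a = 1/109364 ≈ 9.1438e-6
V = -95 (V = -1*95 = -95)
sqrt(V + a) = sqrt(-95 + 1/109364) = sqrt(-10389579/109364) = I*sqrt(284061479439)/54682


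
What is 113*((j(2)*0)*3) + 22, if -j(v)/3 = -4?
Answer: 22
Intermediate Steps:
j(v) = 12 (j(v) = -3*(-4) = 12)
113*((j(2)*0)*3) + 22 = 113*((12*0)*3) + 22 = 113*(0*3) + 22 = 113*0 + 22 = 0 + 22 = 22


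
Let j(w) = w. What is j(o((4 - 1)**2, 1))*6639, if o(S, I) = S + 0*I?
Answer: 59751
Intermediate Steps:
o(S, I) = S (o(S, I) = S + 0 = S)
j(o((4 - 1)**2, 1))*6639 = (4 - 1)**2*6639 = 3**2*6639 = 9*6639 = 59751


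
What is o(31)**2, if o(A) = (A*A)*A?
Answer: 887503681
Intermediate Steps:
o(A) = A**3 (o(A) = A**2*A = A**3)
o(31)**2 = (31**3)**2 = 29791**2 = 887503681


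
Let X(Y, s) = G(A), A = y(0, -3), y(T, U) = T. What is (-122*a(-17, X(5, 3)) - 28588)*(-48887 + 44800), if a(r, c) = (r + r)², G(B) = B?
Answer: 693236940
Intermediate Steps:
A = 0
X(Y, s) = 0
a(r, c) = 4*r² (a(r, c) = (2*r)² = 4*r²)
(-122*a(-17, X(5, 3)) - 28588)*(-48887 + 44800) = (-488*(-17)² - 28588)*(-48887 + 44800) = (-488*289 - 28588)*(-4087) = (-122*1156 - 28588)*(-4087) = (-141032 - 28588)*(-4087) = -169620*(-4087) = 693236940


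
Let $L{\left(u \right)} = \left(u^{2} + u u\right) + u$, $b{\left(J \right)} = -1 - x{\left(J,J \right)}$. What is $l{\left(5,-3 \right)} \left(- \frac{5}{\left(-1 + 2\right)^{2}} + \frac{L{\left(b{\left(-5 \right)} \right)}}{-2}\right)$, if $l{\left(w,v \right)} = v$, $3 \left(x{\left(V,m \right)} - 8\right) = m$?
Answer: $\frac{496}{3} \approx 165.33$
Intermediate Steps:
$x{\left(V,m \right)} = 8 + \frac{m}{3}$
$b{\left(J \right)} = -9 - \frac{J}{3}$ ($b{\left(J \right)} = -1 - \left(8 + \frac{J}{3}\right) = -9 - \frac{J}{3}$)
$L{\left(u \right)} = u + 2 u^{2}$ ($L{\left(u \right)} = \left(u^{2} + u^{2}\right) + u = 2 u^{2} + u = u + 2 u^{2}$)
$l{\left(5,-3 \right)} \left(- \frac{5}{\left(-1 + 2\right)^{2}} + \frac{L{\left(b{\left(-5 \right)} \right)}}{-2}\right) = - 3 \left(- \frac{5}{\left(-1 + 2\right)^{2}} + \frac{\left(-9 - - \frac{5}{3}\right) \left(1 + 2 \left(-9 - - \frac{5}{3}\right)\right)}{-2}\right) = - 3 \left(- \frac{5}{1^{2}} + \left(-9 + \frac{5}{3}\right) \left(1 + 2 \left(-9 + \frac{5}{3}\right)\right) \left(- \frac{1}{2}\right)\right) = - 3 \left(- \frac{5}{1} + - \frac{22 \left(1 + 2 \left(- \frac{22}{3}\right)\right)}{3} \left(- \frac{1}{2}\right)\right) = - 3 \left(\left(-5\right) 1 + - \frac{22 \left(1 - \frac{44}{3}\right)}{3} \left(- \frac{1}{2}\right)\right) = - 3 \left(-5 + \left(- \frac{22}{3}\right) \left(- \frac{41}{3}\right) \left(- \frac{1}{2}\right)\right) = - 3 \left(-5 + \frac{902}{9} \left(- \frac{1}{2}\right)\right) = - 3 \left(-5 - \frac{451}{9}\right) = \left(-3\right) \left(- \frac{496}{9}\right) = \frac{496}{3}$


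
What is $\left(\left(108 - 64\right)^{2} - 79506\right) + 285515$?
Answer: $207945$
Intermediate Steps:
$\left(\left(108 - 64\right)^{2} - 79506\right) + 285515 = \left(44^{2} - 79506\right) + 285515 = \left(1936 - 79506\right) + 285515 = -77570 + 285515 = 207945$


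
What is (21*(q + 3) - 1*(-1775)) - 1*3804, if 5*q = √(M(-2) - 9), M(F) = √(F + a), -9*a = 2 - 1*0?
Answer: -1966 + 7*√(-81 + 6*I*√5)/5 ≈ -1965.0 + 12.643*I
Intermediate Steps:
a = -2/9 (a = -(2 - 1*0)/9 = -(2 + 0)/9 = -⅑*2 = -2/9 ≈ -0.22222)
M(F) = √(-2/9 + F) (M(F) = √(F - 2/9) = √(-2/9 + F))
q = √(-9 + 2*I*√5/3)/5 (q = √(√(-2 + 9*(-2))/3 - 9)/5 = √(√(-2 - 18)/3 - 9)/5 = √(√(-20)/3 - 9)/5 = √((2*I*√5)/3 - 9)/5 = √(2*I*√5/3 - 9)/5 = √(-9 + 2*I*√5/3)/5 ≈ 0.049522 + 0.60204*I)
(21*(q + 3) - 1*(-1775)) - 1*3804 = (21*(√(-81 + 6*I*√5)/15 + 3) - 1*(-1775)) - 1*3804 = (21*(3 + √(-81 + 6*I*√5)/15) + 1775) - 3804 = ((63 + 7*√(-81 + 6*I*√5)/5) + 1775) - 3804 = (1838 + 7*√(-81 + 6*I*√5)/5) - 3804 = -1966 + 7*√(-81 + 6*I*√5)/5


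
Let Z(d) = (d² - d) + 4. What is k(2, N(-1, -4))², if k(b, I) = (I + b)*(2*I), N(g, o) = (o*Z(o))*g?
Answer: 354041856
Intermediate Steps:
Z(d) = 4 + d² - d
N(g, o) = g*o*(4 + o² - o) (N(g, o) = (o*(4 + o² - o))*g = g*o*(4 + o² - o))
k(b, I) = 2*I*(I + b)
k(2, N(-1, -4))² = (2*(-1*(-4)*(4 + (-4)² - 1*(-4)))*(-1*(-4)*(4 + (-4)² - 1*(-4)) + 2))² = (2*(-1*(-4)*(4 + 16 + 4))*(-1*(-4)*(4 + 16 + 4) + 2))² = (2*(-1*(-4)*24)*(-1*(-4)*24 + 2))² = (2*96*(96 + 2))² = (2*96*98)² = 18816² = 354041856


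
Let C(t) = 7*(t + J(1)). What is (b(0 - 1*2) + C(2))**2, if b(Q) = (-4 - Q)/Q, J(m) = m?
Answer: 484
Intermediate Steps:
b(Q) = (-4 - Q)/Q
C(t) = 7 + 7*t (C(t) = 7*(t + 1) = 7*(1 + t) = 7 + 7*t)
(b(0 - 1*2) + C(2))**2 = ((-4 - (0 - 1*2))/(0 - 1*2) + (7 + 7*2))**2 = ((-4 - (0 - 2))/(0 - 2) + (7 + 14))**2 = ((-4 - 1*(-2))/(-2) + 21)**2 = (-(-4 + 2)/2 + 21)**2 = (-1/2*(-2) + 21)**2 = (1 + 21)**2 = 22**2 = 484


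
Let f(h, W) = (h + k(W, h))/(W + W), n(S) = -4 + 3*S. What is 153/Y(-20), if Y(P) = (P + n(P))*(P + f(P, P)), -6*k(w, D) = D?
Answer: 153/1645 ≈ 0.093009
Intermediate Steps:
k(w, D) = -D/6
f(h, W) = 5*h/(12*W) (f(h, W) = (h - h/6)/(W + W) = (5*h/6)/((2*W)) = (5*h/6)*(1/(2*W)) = 5*h/(12*W))
Y(P) = (-4 + 4*P)*(5/12 + P) (Y(P) = (P + (-4 + 3*P))*(P + 5*P/(12*P)) = (-4 + 4*P)*(P + 5/12) = (-4 + 4*P)*(5/12 + P))
153/Y(-20) = 153/(-5/3 + 4*(-20)**2 - 7/3*(-20)) = 153/(-5/3 + 4*400 + 140/3) = 153/(-5/3 + 1600 + 140/3) = 153/1645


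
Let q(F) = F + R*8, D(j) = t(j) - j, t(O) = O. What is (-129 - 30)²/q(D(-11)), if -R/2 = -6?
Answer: 8427/32 ≈ 263.34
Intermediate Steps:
R = 12 (R = -2*(-6) = 12)
D(j) = 0 (D(j) = j - j = 0)
q(F) = 96 + F (q(F) = F + 12*8 = F + 96 = 96 + F)
(-129 - 30)²/q(D(-11)) = (-129 - 30)²/(96 + 0) = (-159)²/96 = 25281*(1/96) = 8427/32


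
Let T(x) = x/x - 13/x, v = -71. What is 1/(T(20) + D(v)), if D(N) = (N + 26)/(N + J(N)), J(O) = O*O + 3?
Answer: 99460/33911 ≈ 2.9330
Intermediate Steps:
J(O) = 3 + O**2 (J(O) = O**2 + 3 = 3 + O**2)
D(N) = (26 + N)/(3 + N + N**2) (D(N) = (N + 26)/(N + (3 + N**2)) = (26 + N)/(3 + N + N**2))
T(x) = 1 - 13/x
1/(T(20) + D(v)) = 1/((-13 + 20)/20 + (26 - 71)/(3 - 71 + (-71)**2)) = 1/((1/20)*7 - 45/(3 - 71 + 5041)) = 1/(7/20 - 45/4973) = 1/(33911/99460) = 99460/33911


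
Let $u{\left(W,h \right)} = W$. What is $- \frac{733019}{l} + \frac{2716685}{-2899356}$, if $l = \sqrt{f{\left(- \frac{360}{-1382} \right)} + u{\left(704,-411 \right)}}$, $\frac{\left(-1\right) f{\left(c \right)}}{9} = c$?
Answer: $- \frac{2716685}{2899356} - \frac{733019 \sqrt{83756801}}{242422} \approx -27674.0$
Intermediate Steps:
$f{\left(c \right)} = - 9 c$
$l = \frac{2 \sqrt{83756801}}{691}$ ($l = \sqrt{- 9 \left(- \frac{360}{-1382}\right) + 704} = \sqrt{- 9 \left(\left(-360\right) \left(- \frac{1}{1382}\right)\right) + 704} = \sqrt{\left(-9\right) \frac{180}{691} + 704} = \sqrt{- \frac{1620}{691} + 704} = \sqrt{\frac{484844}{691}} = \frac{2 \sqrt{83756801}}{691} \approx 26.489$)
$- \frac{733019}{l} + \frac{2716685}{-2899356} = - \frac{733019}{\frac{2}{691} \sqrt{83756801}} + \frac{2716685}{-2899356} = - 733019 \frac{\sqrt{83756801}}{242422} + 2716685 \left(- \frac{1}{2899356}\right) = - \frac{733019 \sqrt{83756801}}{242422} - \frac{2716685}{2899356} = - \frac{2716685}{2899356} - \frac{733019 \sqrt{83756801}}{242422}$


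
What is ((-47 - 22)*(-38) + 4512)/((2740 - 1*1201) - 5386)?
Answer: -7134/3847 ≈ -1.8544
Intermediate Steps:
((-47 - 22)*(-38) + 4512)/((2740 - 1*1201) - 5386) = (-69*(-38) + 4512)/((2740 - 1201) - 5386) = (2622 + 4512)/(1539 - 5386) = 7134/(-3847) = 7134*(-1/3847) = -7134/3847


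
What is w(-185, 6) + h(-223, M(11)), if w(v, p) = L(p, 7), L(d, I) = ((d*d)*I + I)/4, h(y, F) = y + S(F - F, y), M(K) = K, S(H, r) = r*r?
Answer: 198283/4 ≈ 49571.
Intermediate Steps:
S(H, r) = r²
h(y, F) = y + y²
L(d, I) = I/4 + I*d²/4 (L(d, I) = (d²*I + I)*(¼) = (I*d² + I)*(¼) = (I + I*d²)*(¼) = I/4 + I*d²/4)
w(v, p) = 7/4 + 7*p²/4 (w(v, p) = (¼)*7*(1 + p²) = 7/4 + 7*p²/4)
w(-185, 6) + h(-223, M(11)) = (7/4 + (7/4)*6²) - 223*(1 - 223) = (7/4 + (7/4)*36) - 223*(-222) = (7/4 + 63) + 49506 = 259/4 + 49506 = 198283/4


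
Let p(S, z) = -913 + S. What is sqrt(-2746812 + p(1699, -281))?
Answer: 3*I*sqrt(305114) ≈ 1657.1*I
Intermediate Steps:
sqrt(-2746812 + p(1699, -281)) = sqrt(-2746812 + (-913 + 1699)) = sqrt(-2746812 + 786) = sqrt(-2746026) = 3*I*sqrt(305114)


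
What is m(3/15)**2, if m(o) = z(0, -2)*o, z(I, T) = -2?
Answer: 4/25 ≈ 0.16000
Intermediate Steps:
m(o) = -2*o
m(3/15)**2 = (-6/15)**2 = (-2*1/5)**2 = (-2/5)**2 = 4/25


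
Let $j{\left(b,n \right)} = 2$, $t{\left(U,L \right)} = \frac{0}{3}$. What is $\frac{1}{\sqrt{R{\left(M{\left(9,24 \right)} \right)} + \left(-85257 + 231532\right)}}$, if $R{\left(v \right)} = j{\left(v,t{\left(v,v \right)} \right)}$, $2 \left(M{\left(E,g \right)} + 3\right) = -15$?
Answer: $\frac{\sqrt{16253}}{48759} \approx 0.0026146$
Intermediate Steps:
$t{\left(U,L \right)} = 0$ ($t{\left(U,L \right)} = 0 \cdot \frac{1}{3} = 0$)
$M{\left(E,g \right)} = - \frac{21}{2}$ ($M{\left(E,g \right)} = -3 + \frac{1}{2} \left(-15\right) = -3 - \frac{15}{2} = - \frac{21}{2}$)
$R{\left(v \right)} = 2$
$\frac{1}{\sqrt{R{\left(M{\left(9,24 \right)} \right)} + \left(-85257 + 231532\right)}} = \frac{1}{\sqrt{2 + \left(-85257 + 231532\right)}} = \frac{1}{\sqrt{2 + 146275}} = \frac{1}{\sqrt{146277}} = \frac{1}{3 \sqrt{16253}} = \frac{\sqrt{16253}}{48759}$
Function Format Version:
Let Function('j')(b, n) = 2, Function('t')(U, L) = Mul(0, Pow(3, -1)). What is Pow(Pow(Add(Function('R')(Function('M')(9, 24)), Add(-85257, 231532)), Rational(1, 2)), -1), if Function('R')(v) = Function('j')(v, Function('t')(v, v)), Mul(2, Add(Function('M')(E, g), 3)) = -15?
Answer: Mul(Rational(1, 48759), Pow(16253, Rational(1, 2))) ≈ 0.0026146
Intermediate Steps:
Function('t')(U, L) = 0 (Function('t')(U, L) = Mul(0, Rational(1, 3)) = 0)
Function('M')(E, g) = Rational(-21, 2) (Function('M')(E, g) = Add(-3, Mul(Rational(1, 2), -15)) = Add(-3, Rational(-15, 2)) = Rational(-21, 2))
Function('R')(v) = 2
Pow(Pow(Add(Function('R')(Function('M')(9, 24)), Add(-85257, 231532)), Rational(1, 2)), -1) = Pow(Pow(Add(2, Add(-85257, 231532)), Rational(1, 2)), -1) = Pow(Pow(Add(2, 146275), Rational(1, 2)), -1) = Pow(Pow(146277, Rational(1, 2)), -1) = Pow(Mul(3, Pow(16253, Rational(1, 2))), -1) = Mul(Rational(1, 48759), Pow(16253, Rational(1, 2)))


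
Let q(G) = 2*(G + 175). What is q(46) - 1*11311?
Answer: -10869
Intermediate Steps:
q(G) = 350 + 2*G (q(G) = 2*(175 + G) = 350 + 2*G)
q(46) - 1*11311 = (350 + 2*46) - 1*11311 = (350 + 92) - 11311 = 442 - 11311 = -10869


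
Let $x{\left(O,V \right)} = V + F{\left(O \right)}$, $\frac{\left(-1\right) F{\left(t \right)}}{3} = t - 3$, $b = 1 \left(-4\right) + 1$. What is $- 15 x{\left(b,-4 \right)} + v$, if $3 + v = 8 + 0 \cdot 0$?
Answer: $-205$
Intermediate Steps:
$b = -3$ ($b = -4 + 1 = -3$)
$F{\left(t \right)} = 9 - 3 t$ ($F{\left(t \right)} = - 3 \left(t - 3\right) = - 3 \left(-3 + t\right) = 9 - 3 t$)
$v = 5$ ($v = -3 + \left(8 + 0 \cdot 0\right) = -3 + \left(8 + 0\right) = -3 + 8 = 5$)
$x{\left(O,V \right)} = 9 + V - 3 O$ ($x{\left(O,V \right)} = V - \left(-9 + 3 O\right) = 9 + V - 3 O$)
$- 15 x{\left(b,-4 \right)} + v = - 15 \left(9 - 4 - -9\right) + 5 = - 15 \left(9 - 4 + 9\right) + 5 = \left(-15\right) 14 + 5 = -210 + 5 = -205$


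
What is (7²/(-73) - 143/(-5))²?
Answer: 103917636/133225 ≈ 780.02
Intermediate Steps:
(7²/(-73) - 143/(-5))² = (49*(-1/73) - 143*(-⅕))² = (-49/73 + 143/5)² = (10194/365)² = 103917636/133225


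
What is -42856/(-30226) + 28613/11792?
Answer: 685107245/178212496 ≈ 3.8443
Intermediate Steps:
-42856/(-30226) + 28613/11792 = -42856*(-1/30226) + 28613*(1/11792) = 21428/15113 + 28613/11792 = 685107245/178212496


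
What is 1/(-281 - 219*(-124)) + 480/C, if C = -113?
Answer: -29759887/7006000 ≈ -4.2478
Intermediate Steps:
1/(-281 - 219*(-124)) + 480/C = 1/(-281 - 219*(-124)) + 480/(-113) = -1/124/(-500) + 480*(-1/113) = -1/500*(-1/124) - 480/113 = 1/62000 - 480/113 = -29759887/7006000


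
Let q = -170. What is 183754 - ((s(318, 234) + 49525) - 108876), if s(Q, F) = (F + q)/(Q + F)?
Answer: 16774237/69 ≈ 2.4311e+5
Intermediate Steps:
s(Q, F) = (-170 + F)/(F + Q) (s(Q, F) = (F - 170)/(Q + F) = (-170 + F)/(F + Q))
183754 - ((s(318, 234) + 49525) - 108876) = 183754 - (((-170 + 234)/(234 + 318) + 49525) - 108876) = 183754 - ((64/552 + 49525) - 108876) = 183754 - (((1/552)*64 + 49525) - 108876) = 183754 - ((8/69 + 49525) - 108876) = 183754 - (3417233/69 - 108876) = 183754 - 1*(-4095211/69) = 183754 + 4095211/69 = 16774237/69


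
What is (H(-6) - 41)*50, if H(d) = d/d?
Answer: -2000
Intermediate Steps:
H(d) = 1
(H(-6) - 41)*50 = (1 - 41)*50 = -40*50 = -2000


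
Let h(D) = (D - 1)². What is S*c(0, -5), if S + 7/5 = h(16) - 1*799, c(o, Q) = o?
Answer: 0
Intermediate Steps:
h(D) = (-1 + D)²
S = -2877/5 (S = -7/5 + ((-1 + 16)² - 1*799) = -7/5 + (15² - 799) = -7/5 + (225 - 799) = -7/5 - 574 = -2877/5 ≈ -575.40)
S*c(0, -5) = -2877/5*0 = 0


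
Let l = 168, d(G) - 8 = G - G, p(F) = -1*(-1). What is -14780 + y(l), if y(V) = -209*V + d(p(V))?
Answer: -49884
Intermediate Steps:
p(F) = 1
d(G) = 8 (d(G) = 8 + (G - G) = 8 + 0 = 8)
y(V) = 8 - 209*V (y(V) = -209*V + 8 = 8 - 209*V)
-14780 + y(l) = -14780 + (8 - 209*168) = -14780 + (8 - 35112) = -14780 - 35104 = -49884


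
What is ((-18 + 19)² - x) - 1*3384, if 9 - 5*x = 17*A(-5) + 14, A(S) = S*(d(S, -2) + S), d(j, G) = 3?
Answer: -3348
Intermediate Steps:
A(S) = S*(3 + S)
x = -35 (x = 9/5 - (17*(-5*(3 - 5)) + 14)/5 = 9/5 - (17*(-5*(-2)) + 14)/5 = 9/5 - (17*10 + 14)/5 = 9/5 - (170 + 14)/5 = 9/5 - ⅕*184 = 9/5 - 184/5 = -35)
((-18 + 19)² - x) - 1*3384 = ((-18 + 19)² - 1*(-35)) - 1*3384 = (1² + 35) - 3384 = (1 + 35) - 3384 = 36 - 3384 = -3348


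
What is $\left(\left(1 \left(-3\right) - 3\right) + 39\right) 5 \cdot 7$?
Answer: $1155$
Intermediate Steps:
$\left(\left(1 \left(-3\right) - 3\right) + 39\right) 5 \cdot 7 = \left(\left(-3 - 3\right) + 39\right) 35 = \left(-6 + 39\right) 35 = 33 \cdot 35 = 1155$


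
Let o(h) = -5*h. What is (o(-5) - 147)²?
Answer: 14884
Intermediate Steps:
(o(-5) - 147)² = (-5*(-5) - 147)² = (25 - 147)² = (-122)² = 14884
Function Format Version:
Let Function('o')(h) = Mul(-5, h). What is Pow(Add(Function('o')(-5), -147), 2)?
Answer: 14884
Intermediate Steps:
Pow(Add(Function('o')(-5), -147), 2) = Pow(Add(Mul(-5, -5), -147), 2) = Pow(Add(25, -147), 2) = Pow(-122, 2) = 14884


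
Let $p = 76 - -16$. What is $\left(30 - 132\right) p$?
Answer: $-9384$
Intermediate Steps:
$p = 92$ ($p = 76 + 16 = 92$)
$\left(30 - 132\right) p = \left(30 - 132\right) 92 = \left(-102\right) 92 = -9384$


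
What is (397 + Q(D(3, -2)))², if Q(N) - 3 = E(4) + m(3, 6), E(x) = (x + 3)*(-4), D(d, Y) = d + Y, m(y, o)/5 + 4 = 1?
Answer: 127449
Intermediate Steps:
m(y, o) = -15 (m(y, o) = -20 + 5*1 = -20 + 5 = -15)
D(d, Y) = Y + d
E(x) = -12 - 4*x (E(x) = (3 + x)*(-4) = -12 - 4*x)
Q(N) = -40 (Q(N) = 3 + ((-12 - 4*4) - 15) = 3 + ((-12 - 16) - 15) = 3 + (-28 - 15) = 3 - 43 = -40)
(397 + Q(D(3, -2)))² = (397 - 40)² = 357² = 127449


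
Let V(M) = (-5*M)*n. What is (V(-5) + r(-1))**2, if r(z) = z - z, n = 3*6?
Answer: 202500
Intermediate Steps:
n = 18
V(M) = -90*M (V(M) = -5*M*18 = -90*M)
r(z) = 0
(V(-5) + r(-1))**2 = (-90*(-5) + 0)**2 = (450 + 0)**2 = 450**2 = 202500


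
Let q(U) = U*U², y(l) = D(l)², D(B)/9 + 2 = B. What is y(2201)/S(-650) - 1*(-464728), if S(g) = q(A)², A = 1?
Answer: 392148409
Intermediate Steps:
D(B) = -18 + 9*B
y(l) = (-18 + 9*l)²
q(U) = U³
S(g) = 1 (S(g) = (1³)² = 1² = 1)
y(2201)/S(-650) - 1*(-464728) = (81*(-2 + 2201)²)/1 - 1*(-464728) = (81*2199²)*1 + 464728 = (81*4835601)*1 + 464728 = 391683681*1 + 464728 = 391683681 + 464728 = 392148409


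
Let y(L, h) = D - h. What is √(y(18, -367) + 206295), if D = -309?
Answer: √206353 ≈ 454.26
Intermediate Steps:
y(L, h) = -309 - h
√(y(18, -367) + 206295) = √((-309 - 1*(-367)) + 206295) = √((-309 + 367) + 206295) = √(58 + 206295) = √206353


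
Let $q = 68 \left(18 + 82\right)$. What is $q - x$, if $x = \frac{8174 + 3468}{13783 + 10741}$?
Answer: $\frac{83375779}{12262} \approx 6799.5$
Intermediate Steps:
$q = 6800$ ($q = 68 \cdot 100 = 6800$)
$x = \frac{5821}{12262}$ ($x = \frac{11642}{24524} = 11642 \cdot \frac{1}{24524} = \frac{5821}{12262} \approx 0.47472$)
$q - x = 6800 - \frac{5821}{12262} = \frac{83375779}{12262}$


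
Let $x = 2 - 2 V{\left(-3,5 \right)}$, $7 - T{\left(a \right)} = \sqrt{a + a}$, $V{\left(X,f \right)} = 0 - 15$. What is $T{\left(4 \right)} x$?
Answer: $224 - 64 \sqrt{2} \approx 133.49$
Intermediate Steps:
$V{\left(X,f \right)} = -15$ ($V{\left(X,f \right)} = 0 - 15 = -15$)
$T{\left(a \right)} = 7 - \sqrt{2} \sqrt{a}$ ($T{\left(a \right)} = 7 - \sqrt{a + a} = 7 - \sqrt{2 a} = 7 - \sqrt{2} \sqrt{a}$)
$x = 32$ ($x = 2 - -30 = 2 + 30 = 32$)
$T{\left(4 \right)} x = \left(7 - \sqrt{2} \sqrt{4}\right) 32 = \left(7 - \sqrt{2} \cdot 2\right) 32 = \left(7 - 2 \sqrt{2}\right) 32 = 224 - 64 \sqrt{2}$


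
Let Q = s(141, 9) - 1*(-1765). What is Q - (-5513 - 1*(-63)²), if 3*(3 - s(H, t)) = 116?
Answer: 33634/3 ≈ 11211.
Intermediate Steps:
s(H, t) = -107/3 (s(H, t) = 3 - ⅓*116 = 3 - 116/3 = -107/3)
Q = 5188/3 (Q = -107/3 - 1*(-1765) = -107/3 + 1765 = 5188/3 ≈ 1729.3)
Q - (-5513 - 1*(-63)²) = 5188/3 - (-5513 - 1*(-63)²) = 5188/3 - (-5513 - 1*3969) = 5188/3 - (-5513 - 3969) = 5188/3 - 1*(-9482) = 5188/3 + 9482 = 33634/3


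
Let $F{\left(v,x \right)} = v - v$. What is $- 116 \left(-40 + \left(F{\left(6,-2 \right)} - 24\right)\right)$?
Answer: $7424$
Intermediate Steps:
$F{\left(v,x \right)} = 0$
$- 116 \left(-40 + \left(F{\left(6,-2 \right)} - 24\right)\right) = - 116 \left(-40 + \left(0 - 24\right)\right) = - 116 \left(-40 - 24\right) = \left(-116\right) \left(-64\right) = 7424$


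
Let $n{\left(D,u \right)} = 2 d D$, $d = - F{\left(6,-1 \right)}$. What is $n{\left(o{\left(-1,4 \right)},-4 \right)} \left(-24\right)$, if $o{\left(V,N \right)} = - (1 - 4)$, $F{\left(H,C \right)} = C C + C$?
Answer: $0$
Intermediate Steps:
$F{\left(H,C \right)} = C + C^{2}$ ($F{\left(H,C \right)} = C^{2} + C = C + C^{2}$)
$o{\left(V,N \right)} = 3$ ($o{\left(V,N \right)} = \left(-1\right) \left(-3\right) = 3$)
$d = 0$ ($d = - \left(-1\right) \left(1 - 1\right) = - \left(-1\right) 0 = \left(-1\right) 0 = 0$)
$n{\left(D,u \right)} = 0$ ($n{\left(D,u \right)} = 2 \cdot 0 D = 0 D = 0$)
$n{\left(o{\left(-1,4 \right)},-4 \right)} \left(-24\right) = 0 \left(-24\right) = 0$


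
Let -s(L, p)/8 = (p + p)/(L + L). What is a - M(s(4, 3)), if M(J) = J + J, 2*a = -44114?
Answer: -22045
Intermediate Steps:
s(L, p) = -8*p/L (s(L, p) = -8*(p + p)/(L + L) = -8*2*p/(2*L) = -8*2*p*1/(2*L) = -8*p/L)
a = -22057 (a = (½)*(-44114) = -22057)
M(J) = 2*J
a - M(s(4, 3)) = -22057 - 2*(-8*3/4) = -22057 - 2*(-8*3*¼) = -22057 - 2*(-6) = -22057 - 1*(-12) = -22057 + 12 = -22045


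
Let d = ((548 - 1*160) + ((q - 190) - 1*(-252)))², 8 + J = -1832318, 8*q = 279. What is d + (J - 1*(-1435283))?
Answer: -10364111/64 ≈ -1.6194e+5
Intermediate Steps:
q = 279/8 (q = (⅛)*279 = 279/8 ≈ 34.875)
J = -1832326 (J = -8 - 1832318 = -1832326)
d = 15046641/64 (d = ((548 - 1*160) + ((279/8 - 190) - 1*(-252)))² = ((548 - 160) + (-1241/8 + 252))² = (388 + 775/8)² = (3879/8)² = 15046641/64 ≈ 2.3510e+5)
d + (J - 1*(-1435283)) = 15046641/64 + (-1832326 - 1*(-1435283)) = 15046641/64 + (-1832326 + 1435283) = 15046641/64 - 397043 = -10364111/64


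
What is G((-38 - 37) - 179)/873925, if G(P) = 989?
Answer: 989/873925 ≈ 0.0011317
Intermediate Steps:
G((-38 - 37) - 179)/873925 = 989/873925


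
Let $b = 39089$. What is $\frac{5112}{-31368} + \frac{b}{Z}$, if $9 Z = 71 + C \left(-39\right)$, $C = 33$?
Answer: $- \frac{460062915}{1589312} \approx -289.47$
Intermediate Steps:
$Z = - \frac{1216}{9}$ ($Z = \frac{71 + 33 \left(-39\right)}{9} = \frac{71 - 1287}{9} = \frac{1}{9} \left(-1216\right) = - \frac{1216}{9} \approx -135.11$)
$\frac{5112}{-31368} + \frac{b}{Z} = \frac{5112}{-31368} + \frac{39089}{- \frac{1216}{9}} = 5112 \left(- \frac{1}{31368}\right) + 39089 \left(- \frac{9}{1216}\right) = - \frac{213}{1307} - \frac{351801}{1216} = - \frac{460062915}{1589312}$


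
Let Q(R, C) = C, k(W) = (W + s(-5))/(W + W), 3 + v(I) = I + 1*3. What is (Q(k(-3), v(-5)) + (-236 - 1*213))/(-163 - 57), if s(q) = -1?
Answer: 227/110 ≈ 2.0636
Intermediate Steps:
v(I) = I (v(I) = -3 + (I + 1*3) = -3 + (I + 3) = -3 + (3 + I) = I)
k(W) = (-1 + W)/(2*W) (k(W) = (W - 1)/(W + W) = (-1 + W)/((2*W)) = (-1 + W)*(1/(2*W)) = (-1 + W)/(2*W))
(Q(k(-3), v(-5)) + (-236 - 1*213))/(-163 - 57) = (-5 + (-236 - 1*213))/(-163 - 57) = (-5 + (-236 - 213))/(-220) = (-5 - 449)*(-1/220) = -454*(-1/220) = 227/110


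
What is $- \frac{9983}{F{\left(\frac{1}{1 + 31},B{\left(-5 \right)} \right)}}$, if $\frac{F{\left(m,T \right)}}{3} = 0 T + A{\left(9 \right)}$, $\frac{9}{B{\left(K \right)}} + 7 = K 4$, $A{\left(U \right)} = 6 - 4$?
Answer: $- \frac{9983}{6} \approx -1663.8$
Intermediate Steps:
$A{\left(U \right)} = 2$ ($A{\left(U \right)} = 6 - 4 = 2$)
$B{\left(K \right)} = \frac{9}{-7 + 4 K}$ ($B{\left(K \right)} = \frac{9}{-7 + K 4} = \frac{9}{-7 + 4 K}$)
$F{\left(m,T \right)} = 6$ ($F{\left(m,T \right)} = 3 \left(0 T + 2\right) = 3 \left(0 + 2\right) = 3 \cdot 2 = 6$)
$- \frac{9983}{F{\left(\frac{1}{1 + 31},B{\left(-5 \right)} \right)}} = - \frac{9983}{6}$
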